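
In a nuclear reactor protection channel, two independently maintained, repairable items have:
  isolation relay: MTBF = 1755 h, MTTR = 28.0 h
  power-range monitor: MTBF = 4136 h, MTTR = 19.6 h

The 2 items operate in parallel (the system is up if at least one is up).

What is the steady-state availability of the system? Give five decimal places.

A(isolation relay) = MTBF/(MTBF+MTTR) = 1755/(1755+28.0) = 0.984296
A(power-range monitor) = MTBF/(MTBF+MTTR) = 4136/(4136+19.6) = 0.995283
Parallel availability: 1 − (1 − 0.984296)(1 − 0.995283) = 0.99993

0.99993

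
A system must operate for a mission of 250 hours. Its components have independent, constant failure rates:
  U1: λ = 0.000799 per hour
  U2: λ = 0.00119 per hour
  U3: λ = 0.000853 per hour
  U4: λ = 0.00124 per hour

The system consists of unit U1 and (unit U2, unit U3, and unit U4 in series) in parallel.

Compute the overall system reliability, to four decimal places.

R(U1) = exp(−0.000799 × 250) = 0.818935
R(U2) = exp(−0.00119 × 250) = 0.742673
R(U3) = exp(−0.000853 × 250) = 0.807954
R(U4) = exp(−0.00124 × 250) = 0.733447
Series (U2, U3, and U4): 0.742673 × 0.807954 × 0.733447 = 0.440102
Parallel (U1 and [0.440102]): 1 − (1 − 0.818935)(1 − 0.440102) = 0.8986

0.8986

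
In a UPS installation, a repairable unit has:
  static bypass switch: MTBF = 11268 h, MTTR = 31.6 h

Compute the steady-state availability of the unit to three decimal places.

A(static bypass switch) = MTBF/(MTBF+MTTR) = 11268/(11268+31.6) = 0.997

0.997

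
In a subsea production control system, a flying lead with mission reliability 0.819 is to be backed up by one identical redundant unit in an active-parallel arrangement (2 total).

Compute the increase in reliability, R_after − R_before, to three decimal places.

0.148

R_before = 0.819
R_after = 1 − (1 − 0.819)^2 = 0.967
ΔR = 0.967 − 0.819 = 0.148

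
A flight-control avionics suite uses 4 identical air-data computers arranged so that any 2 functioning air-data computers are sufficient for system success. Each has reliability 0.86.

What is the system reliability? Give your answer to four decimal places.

R = Σ_{i=2}^{4} C(4,i) p^i (1−p)^{4−i} with p = 0.86
C(4,2)·0.86^2·0.14^2 = 0.086977
C(4,3)·0.86^3·0.14^1 = 0.356191
C(4,4)·0.86^4·0.14^0 = 0.547008
Sum = 0.9902

0.9902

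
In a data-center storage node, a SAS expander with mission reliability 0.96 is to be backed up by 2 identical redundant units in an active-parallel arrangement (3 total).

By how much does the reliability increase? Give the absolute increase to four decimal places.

0.0399

R_before = 0.96
R_after = 1 − (1 − 0.96)^3 = 0.9999
ΔR = 0.9999 − 0.96 = 0.0399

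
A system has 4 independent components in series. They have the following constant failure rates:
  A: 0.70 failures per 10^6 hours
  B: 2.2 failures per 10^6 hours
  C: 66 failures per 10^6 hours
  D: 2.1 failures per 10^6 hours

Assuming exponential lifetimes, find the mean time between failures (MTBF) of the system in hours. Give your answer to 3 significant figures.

Series of exponential components: λ_sys = Σ λ_i
λ_sys = 0.00000070 + 0.0000022 + 0.000066 + 0.0000021 = 7.1000e-05 /h
MTBF = 1 / λ_sys = 14100 h

14100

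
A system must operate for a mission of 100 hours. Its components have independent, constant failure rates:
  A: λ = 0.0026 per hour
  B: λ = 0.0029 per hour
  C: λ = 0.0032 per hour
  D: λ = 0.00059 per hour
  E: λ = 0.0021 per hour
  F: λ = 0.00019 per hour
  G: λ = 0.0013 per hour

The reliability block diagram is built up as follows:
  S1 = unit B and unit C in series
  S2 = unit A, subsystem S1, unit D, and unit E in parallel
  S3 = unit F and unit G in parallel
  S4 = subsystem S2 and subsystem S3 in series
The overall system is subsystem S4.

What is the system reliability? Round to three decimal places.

R(A) = exp(−0.0026 × 100) = 0.77105
R(B) = exp(−0.0029 × 100) = 0.74826
R(C) = exp(−0.0032 × 100) = 0.72615
R(D) = exp(−0.00059 × 100) = 0.94271
R(E) = exp(−0.0021 × 100) = 0.81058
R(F) = exp(−0.00019 × 100) = 0.98118
R(G) = exp(−0.0013 × 100) = 0.87810
Series (B and C): 0.74826 × 0.72615 = 0.54335
Parallel (A, [0.54335], D, and E): 1 − (1 − 0.77105)(1 − 0.54335)(1 − 0.94271)(1 − 0.81058) = 0.99887
Parallel (F and G): 1 − (1 − 0.98118)(1 − 0.87810) = 0.99771
Series ([0.99887] and [0.99771]): 0.99887 × 0.99771 = 0.997

0.997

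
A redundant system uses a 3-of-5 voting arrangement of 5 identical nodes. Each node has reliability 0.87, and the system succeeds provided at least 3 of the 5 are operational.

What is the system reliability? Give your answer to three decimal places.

R = Σ_{i=3}^{5} C(5,i) p^i (1−p)^{5−i} with p = 0.87
C(5,3)·0.87^3·0.13^2 = 0.11129
C(5,4)·0.87^4·0.13^1 = 0.37238
C(5,5)·0.87^5·0.13^0 = 0.49842
Sum = 0.982

0.982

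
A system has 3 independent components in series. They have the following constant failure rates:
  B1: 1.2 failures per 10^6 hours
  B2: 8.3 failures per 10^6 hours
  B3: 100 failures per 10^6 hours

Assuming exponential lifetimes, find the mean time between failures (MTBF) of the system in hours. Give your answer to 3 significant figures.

Series of exponential components: λ_sys = Σ λ_i
λ_sys = 0.0000012 + 0.0000083 + 0.00010 = 1.0950e-04 /h
MTBF = 1 / λ_sys = 9130 h

9130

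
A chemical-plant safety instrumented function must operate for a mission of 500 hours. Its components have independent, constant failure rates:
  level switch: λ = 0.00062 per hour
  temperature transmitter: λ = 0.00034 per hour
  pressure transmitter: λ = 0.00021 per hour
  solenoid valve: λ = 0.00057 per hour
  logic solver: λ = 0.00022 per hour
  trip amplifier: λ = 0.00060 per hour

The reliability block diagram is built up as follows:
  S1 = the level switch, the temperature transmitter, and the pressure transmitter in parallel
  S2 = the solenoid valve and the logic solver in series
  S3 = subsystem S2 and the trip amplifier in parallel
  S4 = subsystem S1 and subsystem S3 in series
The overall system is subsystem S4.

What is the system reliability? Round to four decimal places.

R(level switch) = exp(−0.00062 × 500) = 0.733447
R(temperature transmitter) = exp(−0.00034 × 500) = 0.843665
R(pressure transmitter) = exp(−0.00021 × 500) = 0.900325
R(solenoid valve) = exp(−0.00057 × 500) = 0.752014
R(logic solver) = exp(−0.00022 × 500) = 0.895834
R(trip amplifier) = exp(−0.00060 × 500) = 0.740818
Parallel (level switch, temperature transmitter, and pressure transmitter): 1 − (1 − 0.733447)(1 − 0.843665)(1 − 0.900325) = 0.995846
Series (solenoid valve and logic solver): 0.752014 × 0.895834 = 0.673680
Parallel ([0.673680] and trip amplifier): 1 − (1 − 0.673680)(1 − 0.740818) = 0.915424
Series ([0.995846] and [0.915424]): 0.995846 × 0.915424 = 0.9116

0.9116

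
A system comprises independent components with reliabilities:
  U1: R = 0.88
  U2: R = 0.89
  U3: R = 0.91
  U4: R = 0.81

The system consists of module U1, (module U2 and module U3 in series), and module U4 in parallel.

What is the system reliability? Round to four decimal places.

0.9957

Series (U2 and U3): 0.890000 × 0.910000 = 0.809900
Parallel (U1, [0.809900], and U4): 1 − (1 − 0.880000)(1 − 0.809900)(1 − 0.810000) = 0.9957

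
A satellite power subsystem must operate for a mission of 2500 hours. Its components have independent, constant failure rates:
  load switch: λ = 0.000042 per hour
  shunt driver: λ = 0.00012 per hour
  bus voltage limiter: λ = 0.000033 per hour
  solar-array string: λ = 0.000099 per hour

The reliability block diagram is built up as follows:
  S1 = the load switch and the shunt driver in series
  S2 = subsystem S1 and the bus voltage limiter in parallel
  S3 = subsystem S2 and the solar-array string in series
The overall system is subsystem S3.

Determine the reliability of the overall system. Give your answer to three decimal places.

0.760

R(load switch) = exp(−0.000042 × 2500) = 0.90032
R(shunt driver) = exp(−0.00012 × 2500) = 0.74082
R(bus voltage limiter) = exp(−0.000033 × 2500) = 0.92081
R(solar-array string) = exp(−0.000099 × 2500) = 0.78075
Series (load switch and shunt driver): 0.90032 × 0.74082 = 0.66698
Parallel ([0.66698] and bus voltage limiter): 1 − (1 − 0.66698)(1 − 0.92081) = 0.97363
Series ([0.97363] and solar-array string): 0.97363 × 0.78075 = 0.760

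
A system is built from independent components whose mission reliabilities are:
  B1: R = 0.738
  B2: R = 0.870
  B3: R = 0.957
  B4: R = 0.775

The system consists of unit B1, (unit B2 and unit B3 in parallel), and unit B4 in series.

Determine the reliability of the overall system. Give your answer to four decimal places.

Parallel (B2 and B3): 1 − (1 − 0.870000)(1 − 0.957000) = 0.994410
Series (B1, [0.994410], and B4): 0.738000 × 0.994410 × 0.775000 = 0.5688

0.5688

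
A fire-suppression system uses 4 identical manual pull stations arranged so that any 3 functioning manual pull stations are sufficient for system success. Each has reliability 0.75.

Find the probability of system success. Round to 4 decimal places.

R = Σ_{i=3}^{4} C(4,i) p^i (1−p)^{4−i} with p = 0.75
C(4,3)·0.75^3·0.25^1 = 0.421875
C(4,4)·0.75^4·0.25^0 = 0.316406
Sum = 0.7383

0.7383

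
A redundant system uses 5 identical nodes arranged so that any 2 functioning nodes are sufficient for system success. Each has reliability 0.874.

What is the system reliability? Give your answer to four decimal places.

0.9989

R = Σ_{i=2}^{5} C(5,i) p^i (1−p)^{5−i} with p = 0.874
C(5,2)·0.874^2·0.126^3 = 0.015280
C(5,3)·0.874^3·0.126^2 = 0.105993
C(5,4)·0.874^4·0.126^1 = 0.367609
C(5,5)·0.874^5·0.126^0 = 0.509985
Sum = 0.9989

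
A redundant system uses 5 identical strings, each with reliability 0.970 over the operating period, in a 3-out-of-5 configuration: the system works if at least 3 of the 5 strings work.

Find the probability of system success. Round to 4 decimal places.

R = Σ_{i=3}^{5} C(5,i) p^i (1−p)^{5−i} with p = 0.970
C(5,3)·0.970^3·0.030^2 = 0.008214
C(5,4)·0.970^4·0.030^1 = 0.132794
C(5,5)·0.970^5·0.030^0 = 0.858734
Sum = 0.9997

0.9997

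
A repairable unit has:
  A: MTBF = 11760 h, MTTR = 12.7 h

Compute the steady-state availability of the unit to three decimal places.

0.999

A(A) = MTBF/(MTBF+MTTR) = 11760/(11760+12.7) = 0.999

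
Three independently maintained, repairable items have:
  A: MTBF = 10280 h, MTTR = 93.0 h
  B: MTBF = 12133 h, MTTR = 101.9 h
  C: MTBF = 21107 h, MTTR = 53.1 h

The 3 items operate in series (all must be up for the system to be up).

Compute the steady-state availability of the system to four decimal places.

A(A) = MTBF/(MTBF+MTTR) = 10280/(10280+93.0) = 0.991034
A(B) = MTBF/(MTBF+MTTR) = 12133/(12133+101.9) = 0.991671
A(C) = MTBF/(MTBF+MTTR) = 21107/(21107+53.1) = 0.997491
Series availability: 0.991034 × 0.991671 × 0.997491 = 0.9803

0.9803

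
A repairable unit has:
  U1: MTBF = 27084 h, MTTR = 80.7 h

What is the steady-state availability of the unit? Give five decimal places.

A(U1) = MTBF/(MTBF+MTTR) = 27084/(27084+80.7) = 0.99703

0.99703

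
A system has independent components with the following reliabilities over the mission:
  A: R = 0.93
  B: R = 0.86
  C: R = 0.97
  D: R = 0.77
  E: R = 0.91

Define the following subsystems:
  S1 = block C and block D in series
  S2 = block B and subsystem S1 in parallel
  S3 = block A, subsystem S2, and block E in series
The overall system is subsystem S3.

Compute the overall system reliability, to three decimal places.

0.816

Series (C and D): 0.97000 × 0.77000 = 0.74690
Parallel (B and [0.74690]): 1 − (1 − 0.86000)(1 − 0.74690) = 0.96457
Series (A, [0.96457], and E): 0.93000 × 0.96457 × 0.91000 = 0.816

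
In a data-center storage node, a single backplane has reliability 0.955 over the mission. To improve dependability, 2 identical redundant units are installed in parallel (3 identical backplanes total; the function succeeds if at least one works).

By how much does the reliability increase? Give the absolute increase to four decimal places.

R_before = 0.955
R_after = 1 − (1 − 0.955)^3 = 0.9999
ΔR = 0.9999 − 0.955 = 0.0449

0.0449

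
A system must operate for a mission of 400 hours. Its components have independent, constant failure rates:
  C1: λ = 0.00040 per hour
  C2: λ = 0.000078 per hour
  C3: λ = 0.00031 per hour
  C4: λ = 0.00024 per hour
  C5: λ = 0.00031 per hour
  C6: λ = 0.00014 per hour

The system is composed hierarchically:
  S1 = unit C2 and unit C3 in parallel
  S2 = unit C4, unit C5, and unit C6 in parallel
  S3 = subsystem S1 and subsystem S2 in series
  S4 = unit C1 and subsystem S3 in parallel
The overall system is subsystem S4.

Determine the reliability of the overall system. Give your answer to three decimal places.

0.999

R(C1) = exp(−0.00040 × 400) = 0.85214
R(C2) = exp(−0.000078 × 400) = 0.96928
R(C3) = exp(−0.00031 × 400) = 0.88338
R(C4) = exp(−0.00024 × 400) = 0.90846
R(C5) = exp(−0.00031 × 400) = 0.88338
R(C6) = exp(−0.00014 × 400) = 0.94554
Parallel (C2 and C3): 1 − (1 − 0.96928)(1 − 0.88338) = 0.99642
Parallel (C4, C5, and C6): 1 − (1 − 0.90846)(1 − 0.88338)(1 − 0.94554) = 0.99942
Series ([0.99642] and [0.99942]): 0.99642 × 0.99942 = 0.99584
Parallel (C1 and [0.99584]): 1 − (1 − 0.85214)(1 − 0.99584) = 0.999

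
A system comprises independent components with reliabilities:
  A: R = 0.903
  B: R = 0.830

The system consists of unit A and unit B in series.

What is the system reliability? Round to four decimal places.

0.7495

Series (A and B): 0.903000 × 0.830000 = 0.7495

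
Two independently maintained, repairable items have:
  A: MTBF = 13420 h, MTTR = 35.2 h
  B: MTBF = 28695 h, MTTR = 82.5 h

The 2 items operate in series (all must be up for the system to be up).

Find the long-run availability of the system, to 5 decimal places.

0.99452

A(A) = MTBF/(MTBF+MTTR) = 13420/(13420+35.2) = 0.997384
A(B) = MTBF/(MTBF+MTTR) = 28695/(28695+82.5) = 0.997133
Series availability: 0.997384 × 0.997133 = 0.99452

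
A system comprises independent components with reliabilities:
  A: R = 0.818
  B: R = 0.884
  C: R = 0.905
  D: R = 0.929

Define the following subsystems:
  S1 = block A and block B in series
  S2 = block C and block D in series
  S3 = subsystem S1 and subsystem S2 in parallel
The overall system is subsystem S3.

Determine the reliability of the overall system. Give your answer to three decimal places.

0.956

Series (A and B): 0.81800 × 0.88400 = 0.72311
Series (C and D): 0.90500 × 0.92900 = 0.84075
Parallel ([0.72311] and [0.84075]): 1 − (1 − 0.72311)(1 − 0.84075) = 0.956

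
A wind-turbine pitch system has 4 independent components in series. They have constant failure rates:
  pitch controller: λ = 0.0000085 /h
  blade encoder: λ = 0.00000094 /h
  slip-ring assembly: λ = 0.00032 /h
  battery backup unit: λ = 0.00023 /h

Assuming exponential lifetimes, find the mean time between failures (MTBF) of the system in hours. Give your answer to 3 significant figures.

1790

Series of exponential components: λ_sys = Σ λ_i
λ_sys = 0.0000085 + 0.00000094 + 0.00032 + 0.00023 = 5.5944e-04 /h
MTBF = 1 / λ_sys = 1790 h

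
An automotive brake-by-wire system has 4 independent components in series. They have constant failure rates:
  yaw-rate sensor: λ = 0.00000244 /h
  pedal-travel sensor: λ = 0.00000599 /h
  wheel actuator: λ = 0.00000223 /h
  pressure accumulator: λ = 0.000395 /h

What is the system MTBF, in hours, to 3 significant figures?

2470

Series of exponential components: λ_sys = Σ λ_i
λ_sys = 0.00000244 + 0.00000599 + 0.00000223 + 0.000395 = 4.0566e-04 /h
MTBF = 1 / λ_sys = 2470 h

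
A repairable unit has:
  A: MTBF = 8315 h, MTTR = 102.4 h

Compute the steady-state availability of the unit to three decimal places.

A(A) = MTBF/(MTBF+MTTR) = 8315/(8315+102.4) = 0.988

0.988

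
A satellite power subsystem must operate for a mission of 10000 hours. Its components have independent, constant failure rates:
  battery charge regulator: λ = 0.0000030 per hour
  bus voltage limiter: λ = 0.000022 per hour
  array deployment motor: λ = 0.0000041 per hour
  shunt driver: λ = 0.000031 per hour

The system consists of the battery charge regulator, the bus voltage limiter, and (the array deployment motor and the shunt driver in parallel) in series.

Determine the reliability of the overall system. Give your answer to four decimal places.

0.7705

R(battery charge regulator) = exp(−0.0000030 × 10000) = 0.970446
R(bus voltage limiter) = exp(−0.000022 × 10000) = 0.802519
R(array deployment motor) = exp(−0.0000041 × 10000) = 0.959829
R(shunt driver) = exp(−0.000031 × 10000) = 0.733447
Parallel (array deployment motor and shunt driver): 1 − (1 − 0.959829)(1 − 0.733447) = 0.989292
Series (battery charge regulator, bus voltage limiter, and [0.989292]): 0.970446 × 0.802519 × 0.989292 = 0.7705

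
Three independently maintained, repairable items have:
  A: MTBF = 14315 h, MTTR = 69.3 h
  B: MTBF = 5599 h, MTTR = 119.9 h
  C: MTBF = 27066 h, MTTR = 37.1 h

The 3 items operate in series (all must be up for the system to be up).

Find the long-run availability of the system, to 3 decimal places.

0.973

A(A) = MTBF/(MTBF+MTTR) = 14315/(14315+69.3) = 0.995182
A(B) = MTBF/(MTBF+MTTR) = 5599/(5599+119.9) = 0.979034
A(C) = MTBF/(MTBF+MTTR) = 27066/(27066+37.1) = 0.998631
Series availability: 0.995182 × 0.979034 × 0.998631 = 0.973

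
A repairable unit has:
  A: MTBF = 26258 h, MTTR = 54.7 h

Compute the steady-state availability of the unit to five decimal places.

A(A) = MTBF/(MTBF+MTTR) = 26258/(26258+54.7) = 0.99792

0.99792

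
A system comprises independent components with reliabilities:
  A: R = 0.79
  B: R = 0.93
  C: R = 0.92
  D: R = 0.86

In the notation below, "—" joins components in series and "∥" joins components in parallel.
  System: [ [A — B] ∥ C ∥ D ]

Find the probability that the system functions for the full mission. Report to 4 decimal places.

0.9970

Series (A and B): 0.790000 × 0.930000 = 0.734700
Parallel ([0.734700], C, and D): 1 − (1 − 0.734700)(1 − 0.920000)(1 − 0.860000) = 0.9970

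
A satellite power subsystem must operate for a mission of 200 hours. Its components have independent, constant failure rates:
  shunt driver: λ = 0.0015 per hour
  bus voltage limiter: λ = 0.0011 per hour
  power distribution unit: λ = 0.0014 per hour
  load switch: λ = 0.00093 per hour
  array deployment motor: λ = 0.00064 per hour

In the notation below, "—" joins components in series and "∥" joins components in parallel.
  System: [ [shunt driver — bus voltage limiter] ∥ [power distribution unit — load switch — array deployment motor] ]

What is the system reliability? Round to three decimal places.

R(shunt driver) = exp(−0.0015 × 200) = 0.74082
R(bus voltage limiter) = exp(−0.0011 × 200) = 0.80252
R(power distribution unit) = exp(−0.0014 × 200) = 0.75578
R(load switch) = exp(−0.00093 × 200) = 0.83027
R(array deployment motor) = exp(−0.00064 × 200) = 0.87985
Series (shunt driver and bus voltage limiter): 0.74082 × 0.80252 = 0.59452
Series (power distribution unit, load switch, and array deployment motor): 0.75578 × 0.83027 × 0.87985 = 0.55211
Parallel ([0.59452] and [0.55211]): 1 − (1 − 0.59452)(1 − 0.55211) = 0.818

0.818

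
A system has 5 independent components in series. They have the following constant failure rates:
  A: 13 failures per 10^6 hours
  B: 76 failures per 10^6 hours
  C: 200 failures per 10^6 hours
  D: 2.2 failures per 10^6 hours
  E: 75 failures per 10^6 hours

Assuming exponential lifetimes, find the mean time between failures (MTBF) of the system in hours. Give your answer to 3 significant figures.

Series of exponential components: λ_sys = Σ λ_i
λ_sys = 0.000013 + 0.000076 + 0.00020 + 0.0000022 + 0.000075 = 3.6620e-04 /h
MTBF = 1 / λ_sys = 2730 h

2730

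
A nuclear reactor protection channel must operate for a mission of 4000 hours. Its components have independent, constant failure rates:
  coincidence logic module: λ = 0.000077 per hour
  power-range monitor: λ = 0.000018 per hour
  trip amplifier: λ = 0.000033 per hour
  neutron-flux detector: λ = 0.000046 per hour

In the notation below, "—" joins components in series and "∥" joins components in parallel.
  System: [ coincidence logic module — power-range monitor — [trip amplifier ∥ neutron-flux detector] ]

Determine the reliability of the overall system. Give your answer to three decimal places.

0.670

R(coincidence logic module) = exp(−0.000077 × 4000) = 0.73492
R(power-range monitor) = exp(−0.000018 × 4000) = 0.93053
R(trip amplifier) = exp(−0.000033 × 4000) = 0.87634
R(neutron-flux detector) = exp(−0.000046 × 4000) = 0.83194
Parallel (trip amplifier and neutron-flux detector): 1 − (1 − 0.87634)(1 − 0.83194) = 0.97922
Series (coincidence logic module, power-range monitor, and [0.97922]): 0.73492 × 0.93053 × 0.97922 = 0.670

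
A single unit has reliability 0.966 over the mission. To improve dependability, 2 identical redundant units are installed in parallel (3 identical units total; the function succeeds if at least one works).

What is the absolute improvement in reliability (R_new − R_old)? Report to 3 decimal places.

0.034

R_before = 0.966
R_after = 1 − (1 − 0.966)^3 = 1.000
ΔR = 1.000 − 0.966 = 0.034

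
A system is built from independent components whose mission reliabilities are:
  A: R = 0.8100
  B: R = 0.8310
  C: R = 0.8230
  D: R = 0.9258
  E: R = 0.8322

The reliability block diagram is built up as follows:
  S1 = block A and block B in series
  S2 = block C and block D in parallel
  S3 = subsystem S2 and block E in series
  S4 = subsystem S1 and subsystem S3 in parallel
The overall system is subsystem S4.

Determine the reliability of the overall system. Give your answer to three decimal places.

0.942

Series (A and B): 0.81000 × 0.83100 = 0.67311
Parallel (C and D): 1 − (1 − 0.82300)(1 − 0.92580) = 0.98687
Series ([0.98687] and E): 0.98687 × 0.83220 = 0.82127
Parallel ([0.67311] and [0.82127]): 1 − (1 − 0.67311)(1 − 0.82127) = 0.942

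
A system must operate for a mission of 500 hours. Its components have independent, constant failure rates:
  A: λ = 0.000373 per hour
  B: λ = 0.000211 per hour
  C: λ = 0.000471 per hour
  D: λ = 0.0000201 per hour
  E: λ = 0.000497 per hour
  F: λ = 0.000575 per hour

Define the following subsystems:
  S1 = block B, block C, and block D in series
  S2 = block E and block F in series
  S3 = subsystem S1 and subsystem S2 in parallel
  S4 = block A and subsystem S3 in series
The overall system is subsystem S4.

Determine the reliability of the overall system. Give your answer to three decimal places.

R(A) = exp(−0.000373 × 500) = 0.82986
R(B) = exp(−0.000211 × 500) = 0.89987
R(C) = exp(−0.000471 × 500) = 0.79018
R(D) = exp(−0.0000201 × 500) = 0.99000
R(E) = exp(−0.000497 × 500) = 0.77997
R(F) = exp(−0.000575 × 500) = 0.75014
Series (B, C, and D): 0.89987 × 0.79018 × 0.99000 = 0.70395
Series (E and F): 0.77997 × 0.75014 = 0.58509
Parallel ([0.70395] and [0.58509]): 1 − (1 − 0.70395)(1 − 0.58509) = 0.87717
Series (A and [0.87717]): 0.82986 × 0.87717 = 0.728

0.728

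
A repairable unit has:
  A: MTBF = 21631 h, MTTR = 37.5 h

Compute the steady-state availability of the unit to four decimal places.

A(A) = MTBF/(MTBF+MTTR) = 21631/(21631+37.5) = 0.9983

0.9983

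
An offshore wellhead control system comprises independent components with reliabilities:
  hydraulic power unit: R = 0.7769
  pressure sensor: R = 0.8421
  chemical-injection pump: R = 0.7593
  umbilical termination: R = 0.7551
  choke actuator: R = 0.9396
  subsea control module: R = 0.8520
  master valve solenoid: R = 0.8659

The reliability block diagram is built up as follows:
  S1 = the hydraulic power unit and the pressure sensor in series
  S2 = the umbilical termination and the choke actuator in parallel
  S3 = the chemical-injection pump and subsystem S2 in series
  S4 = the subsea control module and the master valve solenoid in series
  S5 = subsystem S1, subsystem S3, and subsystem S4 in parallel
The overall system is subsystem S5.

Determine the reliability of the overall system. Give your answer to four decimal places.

Series (hydraulic power unit and pressure sensor): 0.776900 × 0.842100 = 0.654227
Parallel (umbilical termination and choke actuator): 1 − (1 − 0.755100)(1 − 0.939600) = 0.985208
Series (chemical-injection pump and [0.985208]): 0.759300 × 0.985208 = 0.748068
Series (subsea control module and master valve solenoid): 0.852000 × 0.865900 = 0.737747
Parallel ([0.654227], [0.748068], and [0.737747]): 1 − (1 − 0.654227)(1 − 0.748068)(1 − 0.737747) = 0.9772

0.9772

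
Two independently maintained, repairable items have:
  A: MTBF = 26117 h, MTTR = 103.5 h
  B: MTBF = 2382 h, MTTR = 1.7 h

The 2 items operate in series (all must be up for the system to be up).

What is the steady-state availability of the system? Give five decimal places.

0.99534

A(A) = MTBF/(MTBF+MTTR) = 26117/(26117+103.5) = 0.996053
A(B) = MTBF/(MTBF+MTTR) = 2382/(2382+1.7) = 0.999287
Series availability: 0.996053 × 0.999287 = 0.99534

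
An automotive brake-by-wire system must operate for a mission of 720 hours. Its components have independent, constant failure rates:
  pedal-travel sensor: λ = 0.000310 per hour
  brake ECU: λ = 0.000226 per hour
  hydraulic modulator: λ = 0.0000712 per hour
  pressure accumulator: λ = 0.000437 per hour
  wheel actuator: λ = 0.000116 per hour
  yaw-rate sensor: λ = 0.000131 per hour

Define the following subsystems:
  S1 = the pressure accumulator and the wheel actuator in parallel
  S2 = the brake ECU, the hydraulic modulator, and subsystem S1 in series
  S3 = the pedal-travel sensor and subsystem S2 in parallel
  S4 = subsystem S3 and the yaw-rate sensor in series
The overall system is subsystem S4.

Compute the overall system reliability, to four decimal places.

R(pedal-travel sensor) = exp(−0.000310 × 720) = 0.799955
R(brake ECU) = exp(−0.000226 × 720) = 0.849829
R(hydraulic modulator) = exp(−0.0000712 × 720) = 0.950028
R(pressure accumulator) = exp(−0.000437 × 720) = 0.730052
R(wheel actuator) = exp(−0.000116 × 720) = 0.919873
R(yaw-rate sensor) = exp(−0.000131 × 720) = 0.909992
Parallel (pressure accumulator and wheel actuator): 1 − (1 − 0.730052)(1 − 0.919873) = 0.978370
Series (brake ECU, hydraulic modulator, and [0.978370]): 0.849829 × 0.950028 × 0.978370 = 0.789898
Parallel (pedal-travel sensor and [0.789898]): 1 − (1 − 0.799955)(1 − 0.789898) = 0.957970
Series ([0.957970] and yaw-rate sensor): 0.957970 × 0.909992 = 0.8717

0.8717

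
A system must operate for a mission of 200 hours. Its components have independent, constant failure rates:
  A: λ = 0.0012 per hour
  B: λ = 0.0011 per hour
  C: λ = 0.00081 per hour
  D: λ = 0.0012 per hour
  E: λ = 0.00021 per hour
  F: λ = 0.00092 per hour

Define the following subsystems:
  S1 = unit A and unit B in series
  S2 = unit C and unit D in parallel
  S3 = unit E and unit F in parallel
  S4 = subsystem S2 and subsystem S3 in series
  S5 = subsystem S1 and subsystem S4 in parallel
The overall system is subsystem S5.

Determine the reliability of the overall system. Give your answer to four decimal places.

R(A) = exp(−0.0012 × 200) = 0.786628
R(B) = exp(−0.0011 × 200) = 0.802519
R(C) = exp(−0.00081 × 200) = 0.850441
R(D) = exp(−0.0012 × 200) = 0.786628
R(E) = exp(−0.00021 × 200) = 0.958870
R(F) = exp(−0.00092 × 200) = 0.831936
Series (A and B): 0.786628 × 0.802519 = 0.631284
Parallel (C and D): 1 − (1 − 0.850441)(1 − 0.786628) = 0.968088
Parallel (E and F): 1 − (1 − 0.958870)(1 − 0.831936) = 0.993088
Series ([0.968088] and [0.993088]): 0.968088 × 0.993088 = 0.961397
Parallel ([0.631284] and [0.961397]): 1 − (1 − 0.631284)(1 − 0.961397) = 0.9858

0.9858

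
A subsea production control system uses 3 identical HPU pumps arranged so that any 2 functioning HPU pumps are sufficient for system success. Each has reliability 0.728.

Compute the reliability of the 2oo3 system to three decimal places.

R = Σ_{i=2}^{3} C(3,i) p^i (1−p)^{3−i} with p = 0.728
C(3,2)·0.728^2·0.272^1 = 0.43247
C(3,3)·0.728^3·0.272^0 = 0.38583
Sum = 0.818

0.818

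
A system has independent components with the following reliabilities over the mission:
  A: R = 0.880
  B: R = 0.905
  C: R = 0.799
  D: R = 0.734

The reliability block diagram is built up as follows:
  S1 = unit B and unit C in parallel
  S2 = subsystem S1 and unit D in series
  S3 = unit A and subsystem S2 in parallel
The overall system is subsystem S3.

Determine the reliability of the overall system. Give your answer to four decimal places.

0.9664

Parallel (B and C): 1 − (1 − 0.905000)(1 − 0.799000) = 0.980905
Series ([0.980905] and D): 0.980905 × 0.734000 = 0.719984
Parallel (A and [0.719984]): 1 − (1 − 0.880000)(1 − 0.719984) = 0.9664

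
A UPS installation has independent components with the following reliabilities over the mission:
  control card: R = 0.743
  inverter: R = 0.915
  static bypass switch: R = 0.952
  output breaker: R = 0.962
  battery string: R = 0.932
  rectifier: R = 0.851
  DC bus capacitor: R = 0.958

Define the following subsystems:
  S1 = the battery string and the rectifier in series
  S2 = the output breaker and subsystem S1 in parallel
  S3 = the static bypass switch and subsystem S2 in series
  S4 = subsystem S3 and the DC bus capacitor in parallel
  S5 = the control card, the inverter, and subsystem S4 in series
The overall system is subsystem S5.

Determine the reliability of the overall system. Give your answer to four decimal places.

Series (battery string and rectifier): 0.932000 × 0.851000 = 0.793132
Parallel (output breaker and [0.793132]): 1 − (1 − 0.962000)(1 − 0.793132) = 0.992139
Series (static bypass switch and [0.992139]): 0.952000 × 0.992139 = 0.944516
Parallel ([0.944516] and DC bus capacitor): 1 − (1 − 0.944516)(1 − 0.958000) = 0.997670
Series (control card, inverter, and [0.997670]): 0.743000 × 0.915000 × 0.997670 = 0.6783

0.6783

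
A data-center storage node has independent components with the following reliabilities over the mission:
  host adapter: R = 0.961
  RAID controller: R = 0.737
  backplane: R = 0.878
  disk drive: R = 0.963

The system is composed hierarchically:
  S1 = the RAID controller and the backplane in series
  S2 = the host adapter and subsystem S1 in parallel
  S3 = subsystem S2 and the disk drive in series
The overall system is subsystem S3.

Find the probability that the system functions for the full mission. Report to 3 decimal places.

Series (RAID controller and backplane): 0.73700 × 0.87800 = 0.64709
Parallel (host adapter and [0.64709]): 1 − (1 − 0.96100)(1 − 0.64709) = 0.98624
Series ([0.98624] and disk drive): 0.98624 × 0.96300 = 0.950

0.950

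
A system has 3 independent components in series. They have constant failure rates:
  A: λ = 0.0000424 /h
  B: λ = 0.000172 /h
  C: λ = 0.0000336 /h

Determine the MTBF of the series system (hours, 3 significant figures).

Series of exponential components: λ_sys = Σ λ_i
λ_sys = 0.0000424 + 0.000172 + 0.0000336 = 2.4800e-04 /h
MTBF = 1 / λ_sys = 4030 h

4030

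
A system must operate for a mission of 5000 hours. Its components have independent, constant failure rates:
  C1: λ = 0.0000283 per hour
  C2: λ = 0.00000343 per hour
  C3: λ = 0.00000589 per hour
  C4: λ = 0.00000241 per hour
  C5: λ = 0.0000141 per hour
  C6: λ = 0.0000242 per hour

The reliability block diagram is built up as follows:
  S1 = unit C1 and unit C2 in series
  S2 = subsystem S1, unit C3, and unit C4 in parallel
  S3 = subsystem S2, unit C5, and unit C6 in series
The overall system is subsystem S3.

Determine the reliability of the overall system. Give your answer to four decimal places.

0.8257

R(C1) = exp(−0.0000283 × 5000) = 0.868055
R(C2) = exp(−0.00000343 × 5000) = 0.982996
R(C3) = exp(−0.00000589 × 5000) = 0.970979
R(C4) = exp(−0.00000241 × 5000) = 0.988022
R(C5) = exp(−0.0000141 × 5000) = 0.931928
R(C6) = exp(−0.0000242 × 5000) = 0.886034
Series (C1 and C2): 0.868055 × 0.982996 = 0.853295
Parallel ([0.853295], C3, and C4): 1 − (1 − 0.853295)(1 − 0.970979)(1 − 0.988022) = 0.999949
Series ([0.999949], C5, and C6): 0.999949 × 0.931928 × 0.886034 = 0.8257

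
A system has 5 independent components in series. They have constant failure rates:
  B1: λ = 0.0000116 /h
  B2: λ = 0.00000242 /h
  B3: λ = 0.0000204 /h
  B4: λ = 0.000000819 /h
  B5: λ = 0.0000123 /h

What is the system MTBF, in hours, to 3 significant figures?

Series of exponential components: λ_sys = Σ λ_i
λ_sys = 0.0000116 + 0.00000242 + 0.0000204 + 0.000000819 + 0.0000123 = 4.7539e-05 /h
MTBF = 1 / λ_sys = 21000 h

21000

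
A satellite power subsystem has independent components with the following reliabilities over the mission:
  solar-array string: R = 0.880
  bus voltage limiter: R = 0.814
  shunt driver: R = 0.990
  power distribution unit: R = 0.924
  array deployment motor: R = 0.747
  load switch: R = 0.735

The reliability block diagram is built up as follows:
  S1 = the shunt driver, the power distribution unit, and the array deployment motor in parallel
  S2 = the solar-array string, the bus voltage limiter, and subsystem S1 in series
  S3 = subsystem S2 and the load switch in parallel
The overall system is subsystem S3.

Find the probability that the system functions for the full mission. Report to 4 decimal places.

0.9248

Parallel (shunt driver, power distribution unit, and array deployment motor): 1 − (1 − 0.990000)(1 − 0.924000)(1 − 0.747000) = 0.999808
Series (solar-array string, bus voltage limiter, and [0.999808]): 0.880000 × 0.814000 × 0.999808 = 0.716182
Parallel ([0.716182] and load switch): 1 − (1 − 0.716182)(1 − 0.735000) = 0.9248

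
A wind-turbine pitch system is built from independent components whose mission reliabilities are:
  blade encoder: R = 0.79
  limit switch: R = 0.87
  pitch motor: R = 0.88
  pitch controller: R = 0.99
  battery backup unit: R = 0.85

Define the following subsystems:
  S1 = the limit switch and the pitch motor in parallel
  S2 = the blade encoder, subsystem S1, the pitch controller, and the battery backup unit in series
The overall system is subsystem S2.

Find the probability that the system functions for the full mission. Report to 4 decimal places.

0.6544

Parallel (limit switch and pitch motor): 1 − (1 − 0.870000)(1 − 0.880000) = 0.984400
Series (blade encoder, [0.984400], pitch controller, and battery backup unit): 0.790000 × 0.984400 × 0.990000 × 0.850000 = 0.6544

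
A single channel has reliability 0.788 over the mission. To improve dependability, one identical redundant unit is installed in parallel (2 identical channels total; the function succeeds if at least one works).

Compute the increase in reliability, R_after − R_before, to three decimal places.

R_before = 0.788
R_after = 1 − (1 − 0.788)^2 = 0.955
ΔR = 0.955 − 0.788 = 0.167

0.167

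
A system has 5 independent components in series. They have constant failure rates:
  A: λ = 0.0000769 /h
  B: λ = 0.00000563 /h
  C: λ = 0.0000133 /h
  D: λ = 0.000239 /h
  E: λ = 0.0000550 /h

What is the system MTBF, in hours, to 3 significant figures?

Series of exponential components: λ_sys = Σ λ_i
λ_sys = 0.0000769 + 0.00000563 + 0.0000133 + 0.000239 + 0.0000550 = 3.8983e-04 /h
MTBF = 1 / λ_sys = 2570 h

2570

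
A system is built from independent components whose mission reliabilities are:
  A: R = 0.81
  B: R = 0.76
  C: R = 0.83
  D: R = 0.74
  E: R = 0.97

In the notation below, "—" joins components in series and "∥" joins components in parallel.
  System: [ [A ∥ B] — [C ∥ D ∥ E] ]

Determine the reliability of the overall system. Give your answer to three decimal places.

Parallel (A and B): 1 − (1 − 0.81000)(1 − 0.76000) = 0.95440
Parallel (C, D, and E): 1 − (1 − 0.83000)(1 − 0.74000)(1 − 0.97000) = 0.99867
Series ([0.95440] and [0.99867]): 0.95440 × 0.99867 = 0.953

0.953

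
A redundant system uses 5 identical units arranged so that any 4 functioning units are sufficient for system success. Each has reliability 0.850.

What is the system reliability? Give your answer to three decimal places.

R = Σ_{i=4}^{5} C(5,i) p^i (1−p)^{5−i} with p = 0.850
C(5,4)·0.850^4·0.150^1 = 0.39150
C(5,5)·0.850^5·0.150^0 = 0.44371
Sum = 0.835

0.835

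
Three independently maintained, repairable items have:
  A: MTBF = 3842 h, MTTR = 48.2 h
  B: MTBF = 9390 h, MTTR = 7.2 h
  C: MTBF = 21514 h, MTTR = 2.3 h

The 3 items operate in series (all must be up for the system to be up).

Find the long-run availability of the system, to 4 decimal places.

0.9867

A(A) = MTBF/(MTBF+MTTR) = 3842/(3842+48.2) = 0.987610
A(B) = MTBF/(MTBF+MTTR) = 9390/(9390+7.2) = 0.999234
A(C) = MTBF/(MTBF+MTTR) = 21514/(21514+2.3) = 0.999893
Series availability: 0.987610 × 0.999234 × 0.999893 = 0.9867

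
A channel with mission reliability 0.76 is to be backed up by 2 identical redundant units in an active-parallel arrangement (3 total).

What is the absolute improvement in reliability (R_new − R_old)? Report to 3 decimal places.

0.226

R_before = 0.76
R_after = 1 − (1 − 0.76)^3 = 0.986
ΔR = 0.986 − 0.76 = 0.226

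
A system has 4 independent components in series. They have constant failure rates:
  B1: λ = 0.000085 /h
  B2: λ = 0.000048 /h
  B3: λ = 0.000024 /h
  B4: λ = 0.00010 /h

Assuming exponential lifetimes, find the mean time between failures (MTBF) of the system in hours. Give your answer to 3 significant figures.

3890

Series of exponential components: λ_sys = Σ λ_i
λ_sys = 0.000085 + 0.000048 + 0.000024 + 0.00010 = 2.5700e-04 /h
MTBF = 1 / λ_sys = 3890 h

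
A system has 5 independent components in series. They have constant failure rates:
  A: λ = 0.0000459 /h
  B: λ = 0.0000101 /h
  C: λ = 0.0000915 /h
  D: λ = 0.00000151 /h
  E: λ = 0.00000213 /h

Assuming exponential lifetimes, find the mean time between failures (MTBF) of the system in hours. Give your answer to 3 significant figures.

6620

Series of exponential components: λ_sys = Σ λ_i
λ_sys = 0.0000459 + 0.0000101 + 0.0000915 + 0.00000151 + 0.00000213 = 1.5114e-04 /h
MTBF = 1 / λ_sys = 6620 h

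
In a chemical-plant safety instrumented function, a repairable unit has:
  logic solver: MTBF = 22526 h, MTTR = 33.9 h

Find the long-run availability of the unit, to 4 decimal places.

0.9985

A(logic solver) = MTBF/(MTBF+MTTR) = 22526/(22526+33.9) = 0.9985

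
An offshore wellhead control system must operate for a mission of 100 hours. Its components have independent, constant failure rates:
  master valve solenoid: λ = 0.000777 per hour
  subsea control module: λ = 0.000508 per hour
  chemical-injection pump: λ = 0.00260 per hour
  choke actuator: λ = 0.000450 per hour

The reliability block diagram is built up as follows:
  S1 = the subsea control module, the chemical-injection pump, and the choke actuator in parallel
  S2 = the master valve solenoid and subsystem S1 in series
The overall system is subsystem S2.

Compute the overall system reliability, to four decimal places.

R(master valve solenoid) = exp(−0.000777 × 100) = 0.925242
R(subsea control module) = exp(−0.000508 × 100) = 0.950469
R(chemical-injection pump) = exp(−0.00260 × 100) = 0.771052
R(choke actuator) = exp(−0.000450 × 100) = 0.955997
Parallel (subsea control module, chemical-injection pump, and choke actuator): 1 − (1 − 0.950469)(1 − 0.771052)(1 − 0.955997) = 0.999501
Series (master valve solenoid and [0.999501]): 0.925242 × 0.999501 = 0.9248

0.9248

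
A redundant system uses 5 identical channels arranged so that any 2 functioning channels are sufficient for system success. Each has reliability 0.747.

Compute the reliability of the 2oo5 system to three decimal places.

0.984

R = Σ_{i=2}^{5} C(5,i) p^i (1−p)^{5−i} with p = 0.747
C(5,2)·0.747^2·0.253^3 = 0.09037
C(5,3)·0.747^3·0.253^2 = 0.26681
C(5,4)·0.747^4·0.253^1 = 0.39389
C(5,5)·0.747^5·0.253^0 = 0.23260
Sum = 0.984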